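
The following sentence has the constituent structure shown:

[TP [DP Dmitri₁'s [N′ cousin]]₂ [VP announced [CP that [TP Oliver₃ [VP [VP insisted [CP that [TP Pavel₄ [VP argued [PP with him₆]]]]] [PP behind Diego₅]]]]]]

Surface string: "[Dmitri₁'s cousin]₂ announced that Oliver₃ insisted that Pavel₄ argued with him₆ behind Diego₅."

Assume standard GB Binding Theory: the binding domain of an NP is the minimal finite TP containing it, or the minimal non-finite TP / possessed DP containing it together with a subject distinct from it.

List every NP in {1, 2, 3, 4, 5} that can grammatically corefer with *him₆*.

{1, 2, 3, 5}

*him* is a pronoun, so Principle B applies: it must be free in its binding domain.
Binding domain of *him₆*: the embedded TP, whose subject is Pavel₄.
*Dmitri₁* and the pronoun do not c-command one another → neither Principle B nor Principle C is at stake; coindexation permitted.
*[Dmitri₁'s cousin]₂* c-commands the pronoun but from outside its binding domain, and is not c-commanded by it → coindexation permitted.
*Oliver₃* c-commands the pronoun but from outside its binding domain, and is not c-commanded by it → coindexation permitted.
*Pavel₄* c-commands the pronoun within its binding domain → coindexation would violate Principle B.
*Diego₅* and the pronoun do not c-command one another → neither Principle B nor Principle C is at stake; coindexation permitted.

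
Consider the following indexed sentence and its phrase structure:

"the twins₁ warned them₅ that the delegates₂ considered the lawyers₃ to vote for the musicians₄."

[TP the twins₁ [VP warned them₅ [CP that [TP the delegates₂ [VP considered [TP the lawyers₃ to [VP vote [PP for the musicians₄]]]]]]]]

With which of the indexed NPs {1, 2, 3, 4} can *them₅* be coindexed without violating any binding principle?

*them* is a pronoun, so Principle B applies: it must be free in its binding domain.
Binding domain of *them₅*: the matrix TP, whose subject is the twins₁.
*the twins₁* c-commands the pronoun within its binding domain → coindexation would violate Principle B.
*the delegates₂*: the pronoun c-commands this R-expression → coindexation would violate Principle C on *the delegates₂*.
*the lawyers₃*: the pronoun c-commands this R-expression → coindexation would violate Principle C on *the lawyers₃*.
*the musicians₄*: the pronoun c-commands this R-expression → coindexation would violate Principle C on *the musicians₄*.

none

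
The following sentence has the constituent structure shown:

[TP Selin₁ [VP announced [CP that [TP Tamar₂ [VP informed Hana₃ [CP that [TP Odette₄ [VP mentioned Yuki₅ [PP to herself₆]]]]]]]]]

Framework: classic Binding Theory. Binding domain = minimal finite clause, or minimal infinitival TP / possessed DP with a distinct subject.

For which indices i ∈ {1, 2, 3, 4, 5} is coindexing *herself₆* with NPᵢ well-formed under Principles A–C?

{4, 5}

*herself* is an anaphor, so Principle A applies: it must be bound in its binding domain.
Binding domain of *herself₆*: the embedded TP, whose subject is Odette₄.
*Selin₁* c-commands the anaphor but is outside its binding domain → cannot satisfy Principle A.
*Tamar₂* c-commands the anaphor but is outside its binding domain → cannot satisfy Principle A.
*Hana₃* c-commands the anaphor but is outside its binding domain → cannot satisfy Principle A.
*Odette₄* c-commands the anaphor within its binding domain → licit binder.
*Yuki₅* c-commands the anaphor within its binding domain → licit binder.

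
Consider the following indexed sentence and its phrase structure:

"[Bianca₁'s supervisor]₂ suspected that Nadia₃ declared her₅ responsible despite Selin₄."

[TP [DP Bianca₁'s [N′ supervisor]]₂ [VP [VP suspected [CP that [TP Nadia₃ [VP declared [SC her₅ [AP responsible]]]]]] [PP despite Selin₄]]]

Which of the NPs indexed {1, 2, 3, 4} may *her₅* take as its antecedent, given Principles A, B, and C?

{1, 2, 4}

*her* is a pronoun, so Principle B applies: it must be free in its binding domain.
Binding domain of *her₅*: the embedded TP, whose subject is Nadia₃.
*Bianca₁* and the pronoun do not c-command one another → neither Principle B nor Principle C is at stake; coindexation permitted.
*[Bianca₁'s supervisor]₂* c-commands the pronoun but from outside its binding domain, and is not c-commanded by it → coindexation permitted.
*Nadia₃* c-commands the pronoun within its binding domain → coindexation would violate Principle B.
*Selin₄* and the pronoun do not c-command one another → neither Principle B nor Principle C is at stake; coindexation permitted.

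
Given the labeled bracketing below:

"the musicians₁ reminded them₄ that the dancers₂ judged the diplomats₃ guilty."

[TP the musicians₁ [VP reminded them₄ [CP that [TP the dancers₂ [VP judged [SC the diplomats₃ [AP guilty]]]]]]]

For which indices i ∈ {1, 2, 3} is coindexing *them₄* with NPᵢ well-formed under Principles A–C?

none

*them* is a pronoun, so Principle B applies: it must be free in its binding domain.
Binding domain of *them₄*: the matrix TP, whose subject is the musicians₁.
*the musicians₁* c-commands the pronoun within its binding domain → coindexation would violate Principle B.
*the dancers₂*: the pronoun c-commands this R-expression → coindexation would violate Principle C on *the dancers₂*.
*the diplomats₃*: the pronoun c-commands this R-expression → coindexation would violate Principle C on *the diplomats₃*.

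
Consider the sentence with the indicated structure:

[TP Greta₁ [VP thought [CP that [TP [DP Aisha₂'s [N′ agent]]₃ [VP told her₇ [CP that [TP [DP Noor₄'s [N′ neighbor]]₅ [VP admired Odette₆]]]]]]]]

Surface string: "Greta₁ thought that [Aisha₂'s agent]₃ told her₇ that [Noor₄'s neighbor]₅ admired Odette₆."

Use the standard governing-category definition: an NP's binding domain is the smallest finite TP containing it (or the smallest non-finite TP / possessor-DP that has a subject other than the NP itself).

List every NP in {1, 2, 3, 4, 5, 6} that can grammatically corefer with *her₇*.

*her* is a pronoun, so Principle B applies: it must be free in its binding domain.
Binding domain of *her₇*: the embedded TP, whose subject is [Aisha₂'s agent]₃.
*Greta₁* c-commands the pronoun but from outside its binding domain, and is not c-commanded by it → coindexation permitted.
*Aisha₂* and the pronoun do not c-command one another → neither Principle B nor Principle C is at stake; coindexation permitted.
*[Aisha₂'s agent]₃* c-commands the pronoun within its binding domain → coindexation would violate Principle B.
*Noor₄*: the pronoun c-commands this R-expression → coindexation would violate Principle C on *Noor₄*.
*[Noor₄'s neighbor]₅*: the pronoun c-commands this R-expression → coindexation would violate Principle C on *[Noor₄'s neighbor]₅*.
*Odette₆*: the pronoun c-commands this R-expression → coindexation would violate Principle C on *Odette₆*.

{1, 2}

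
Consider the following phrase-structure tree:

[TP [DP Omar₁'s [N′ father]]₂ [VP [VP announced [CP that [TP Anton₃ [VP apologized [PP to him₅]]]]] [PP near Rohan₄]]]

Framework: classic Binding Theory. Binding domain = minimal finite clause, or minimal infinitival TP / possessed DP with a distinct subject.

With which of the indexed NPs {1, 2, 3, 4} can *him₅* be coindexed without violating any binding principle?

{1, 2, 4}

*him* is a pronoun, so Principle B applies: it must be free in its binding domain.
Binding domain of *him₅*: the embedded TP, whose subject is Anton₃.
*Omar₁* and the pronoun do not c-command one another → neither Principle B nor Principle C is at stake; coindexation permitted.
*[Omar₁'s father]₂* c-commands the pronoun but from outside its binding domain, and is not c-commanded by it → coindexation permitted.
*Anton₃* c-commands the pronoun within its binding domain → coindexation would violate Principle B.
*Rohan₄* and the pronoun do not c-command one another → neither Principle B nor Principle C is at stake; coindexation permitted.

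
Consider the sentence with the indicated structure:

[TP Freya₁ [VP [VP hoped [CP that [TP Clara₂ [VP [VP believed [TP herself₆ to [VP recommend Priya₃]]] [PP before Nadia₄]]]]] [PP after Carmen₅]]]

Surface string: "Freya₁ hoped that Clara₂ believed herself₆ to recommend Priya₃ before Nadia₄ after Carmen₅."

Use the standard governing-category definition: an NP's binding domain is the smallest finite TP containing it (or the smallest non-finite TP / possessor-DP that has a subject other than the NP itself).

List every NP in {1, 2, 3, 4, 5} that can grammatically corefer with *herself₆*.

*herself* is an anaphor, so Principle A applies: it must be bound in its binding domain.
Binding domain of *herself₆*: the embedded TP, whose subject is Clara₂.
*Freya₁* c-commands the anaphor but is outside its binding domain → cannot satisfy Principle A.
*Clara₂* c-commands the anaphor within its binding domain → licit binder.
*Priya₃* does not c-command the anaphor → cannot bind it.
*Nadia₄* does not c-command the anaphor → cannot bind it.
*Carmen₅* does not c-command the anaphor → cannot bind it.

{2}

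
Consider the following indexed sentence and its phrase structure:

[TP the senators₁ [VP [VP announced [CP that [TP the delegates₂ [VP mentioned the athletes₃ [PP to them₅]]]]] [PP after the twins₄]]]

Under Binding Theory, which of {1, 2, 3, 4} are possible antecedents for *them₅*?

*them* is a pronoun, so Principle B applies: it must be free in its binding domain.
Binding domain of *them₅*: the embedded TP, whose subject is the delegates₂.
*the senators₁* c-commands the pronoun but from outside its binding domain, and is not c-commanded by it → coindexation permitted.
*the delegates₂* c-commands the pronoun within its binding domain → coindexation would violate Principle B.
*the athletes₃* c-commands the pronoun within its binding domain → coindexation would violate Principle B.
*the twins₄* and the pronoun do not c-command one another → neither Principle B nor Principle C is at stake; coindexation permitted.

{1, 4}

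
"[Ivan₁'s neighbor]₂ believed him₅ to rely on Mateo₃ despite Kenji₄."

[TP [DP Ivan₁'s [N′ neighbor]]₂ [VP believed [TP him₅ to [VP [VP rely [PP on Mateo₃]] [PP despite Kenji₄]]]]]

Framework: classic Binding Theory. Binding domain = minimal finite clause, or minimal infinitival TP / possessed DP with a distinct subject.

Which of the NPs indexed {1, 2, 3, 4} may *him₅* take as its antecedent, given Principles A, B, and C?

{1}

*him* is a pronoun, so Principle B applies: it must be free in its binding domain.
Binding domain of *him₅*: the matrix TP, whose subject is [Ivan₁'s neighbor]₂.
*Ivan₁* and the pronoun do not c-command one another → neither Principle B nor Principle C is at stake; coindexation permitted.
*[Ivan₁'s neighbor]₂* c-commands the pronoun within its binding domain → coindexation would violate Principle B.
*Mateo₃*: the pronoun c-commands this R-expression → coindexation would violate Principle C on *Mateo₃*.
*Kenji₄*: the pronoun c-commands this R-expression → coindexation would violate Principle C on *Kenji₄*.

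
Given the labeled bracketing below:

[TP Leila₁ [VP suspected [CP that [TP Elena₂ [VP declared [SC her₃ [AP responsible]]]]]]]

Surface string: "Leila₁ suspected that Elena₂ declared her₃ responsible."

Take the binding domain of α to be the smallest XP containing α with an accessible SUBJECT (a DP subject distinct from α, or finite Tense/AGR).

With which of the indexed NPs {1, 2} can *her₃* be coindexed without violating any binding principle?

{1}

*her* is a pronoun, so Principle B applies: it must be free in its binding domain.
Binding domain of *her₃*: the embedded TP, whose subject is Elena₂.
*Leila₁* c-commands the pronoun but from outside its binding domain, and is not c-commanded by it → coindexation permitted.
*Elena₂* c-commands the pronoun within its binding domain → coindexation would violate Principle B.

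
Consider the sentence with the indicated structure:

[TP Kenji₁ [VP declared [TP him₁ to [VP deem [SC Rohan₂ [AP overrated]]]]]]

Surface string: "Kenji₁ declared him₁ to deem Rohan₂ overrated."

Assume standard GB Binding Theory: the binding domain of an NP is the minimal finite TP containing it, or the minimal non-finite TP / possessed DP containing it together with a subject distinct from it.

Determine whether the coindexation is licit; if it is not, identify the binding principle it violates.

Principle B

The two coindexed NPs are *Kenji₁* and *him₁*.
*him₁* is a pronoun. Its binding domain is the matrix TP, whose subject is Kenji₁.
*Kenji₁* c-commands it within that domain and carries the same index.
The pronoun is locally bound → Principle B violation.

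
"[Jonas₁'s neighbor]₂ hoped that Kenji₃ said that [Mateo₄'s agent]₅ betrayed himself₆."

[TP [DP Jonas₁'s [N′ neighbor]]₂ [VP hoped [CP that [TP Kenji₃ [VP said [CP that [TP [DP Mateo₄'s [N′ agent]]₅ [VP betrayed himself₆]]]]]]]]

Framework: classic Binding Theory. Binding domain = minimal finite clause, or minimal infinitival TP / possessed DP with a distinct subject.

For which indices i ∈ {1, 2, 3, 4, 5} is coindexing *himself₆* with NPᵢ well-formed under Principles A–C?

{5}

*himself* is an anaphor, so Principle A applies: it must be bound in its binding domain.
Binding domain of *himself₆*: the embedded TP, whose subject is [Mateo₄'s agent]₅.
*Jonas₁* does not c-command the anaphor → cannot bind it.
*[Jonas₁'s neighbor]₂* c-commands the anaphor but is outside its binding domain → cannot satisfy Principle A.
*Kenji₃* c-commands the anaphor but is outside its binding domain → cannot satisfy Principle A.
*Mateo₄* does not c-command the anaphor → cannot bind it.
*[Mateo₄'s agent]₅* c-commands the anaphor within its binding domain → licit binder.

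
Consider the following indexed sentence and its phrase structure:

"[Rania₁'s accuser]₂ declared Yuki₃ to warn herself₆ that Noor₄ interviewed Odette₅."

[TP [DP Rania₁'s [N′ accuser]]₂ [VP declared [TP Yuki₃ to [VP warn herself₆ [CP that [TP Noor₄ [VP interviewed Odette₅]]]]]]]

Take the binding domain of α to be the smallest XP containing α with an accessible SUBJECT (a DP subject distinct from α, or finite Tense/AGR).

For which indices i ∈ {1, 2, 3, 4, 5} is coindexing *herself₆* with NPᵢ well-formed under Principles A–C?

{3}

*herself* is an anaphor, so Principle A applies: it must be bound in its binding domain.
Binding domain of *herself₆*: the embedded TP, whose subject is Yuki₃.
*Rania₁* does not c-command the anaphor → cannot bind it.
*[Rania₁'s accuser]₂* c-commands the anaphor but is outside its binding domain → cannot satisfy Principle A.
*Yuki₃* c-commands the anaphor within its binding domain → licit binder.
*Noor₄* does not c-command the anaphor → cannot bind it.
*Odette₅* does not c-command the anaphor → cannot bind it.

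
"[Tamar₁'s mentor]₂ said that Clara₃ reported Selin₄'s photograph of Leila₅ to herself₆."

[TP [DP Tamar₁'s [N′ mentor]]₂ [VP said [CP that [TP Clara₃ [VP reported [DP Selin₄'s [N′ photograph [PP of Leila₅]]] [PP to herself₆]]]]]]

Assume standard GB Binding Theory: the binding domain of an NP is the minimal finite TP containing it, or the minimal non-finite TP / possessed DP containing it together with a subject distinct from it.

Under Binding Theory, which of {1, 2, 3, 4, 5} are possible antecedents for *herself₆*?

*herself* is an anaphor, so Principle A applies: it must be bound in its binding domain.
Binding domain of *herself₆*: the embedded TP, whose subject is Clara₃.
*Tamar₁* does not c-command the anaphor → cannot bind it.
*[Tamar₁'s mentor]₂* c-commands the anaphor but is outside its binding domain → cannot satisfy Principle A.
*Clara₃* c-commands the anaphor within its binding domain → licit binder.
*Selin₄* does not c-command the anaphor → cannot bind it.
*Leila₅* does not c-command the anaphor → cannot bind it.

{3}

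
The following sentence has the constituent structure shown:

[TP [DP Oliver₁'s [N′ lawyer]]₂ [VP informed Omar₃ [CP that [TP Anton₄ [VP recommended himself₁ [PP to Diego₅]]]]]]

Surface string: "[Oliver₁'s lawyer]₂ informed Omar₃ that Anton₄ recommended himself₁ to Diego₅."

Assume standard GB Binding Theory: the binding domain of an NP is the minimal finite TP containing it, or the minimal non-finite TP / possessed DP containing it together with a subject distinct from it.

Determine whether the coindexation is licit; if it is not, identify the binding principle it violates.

The two coindexed NPs are *Oliver₁* and *himself₁*.
*himself₁* is an anaphor. Principle A requires it to be bound within its binding domain — the embedded TP, whose subject is Anton₄.
Within that domain it is c-commanded by *Anton₄*, which does not share its index.
*Oliver₁* does not c-command the anaphor at all.
The anaphor is unbound in its domain → Principle A violation.

Principle A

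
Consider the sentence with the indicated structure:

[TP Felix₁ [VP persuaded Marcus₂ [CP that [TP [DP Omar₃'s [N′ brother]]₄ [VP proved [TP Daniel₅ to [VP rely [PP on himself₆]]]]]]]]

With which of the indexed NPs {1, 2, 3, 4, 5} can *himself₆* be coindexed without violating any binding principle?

{5}

*himself* is an anaphor, so Principle A applies: it must be bound in its binding domain.
Binding domain of *himself₆*: the embedded TP, whose subject is Daniel₅.
*Felix₁* c-commands the anaphor but is outside its binding domain → cannot satisfy Principle A.
*Marcus₂* c-commands the anaphor but is outside its binding domain → cannot satisfy Principle A.
*Omar₃* does not c-command the anaphor → cannot bind it.
*[Omar₃'s brother]₄* c-commands the anaphor but is outside its binding domain → cannot satisfy Principle A.
*Daniel₅* c-commands the anaphor within its binding domain → licit binder.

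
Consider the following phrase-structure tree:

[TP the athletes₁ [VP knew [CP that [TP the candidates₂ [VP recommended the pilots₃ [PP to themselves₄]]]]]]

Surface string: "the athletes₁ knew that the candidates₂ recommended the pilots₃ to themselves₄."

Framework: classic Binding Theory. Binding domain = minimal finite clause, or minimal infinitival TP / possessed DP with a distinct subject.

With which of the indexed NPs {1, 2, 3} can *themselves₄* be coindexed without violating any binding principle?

*themselves* is an anaphor, so Principle A applies: it must be bound in its binding domain.
Binding domain of *themselves₄*: the embedded TP, whose subject is the candidates₂.
*the athletes₁* c-commands the anaphor but is outside its binding domain → cannot satisfy Principle A.
*the candidates₂* c-commands the anaphor within its binding domain → licit binder.
*the pilots₃* c-commands the anaphor within its binding domain → licit binder.

{2, 3}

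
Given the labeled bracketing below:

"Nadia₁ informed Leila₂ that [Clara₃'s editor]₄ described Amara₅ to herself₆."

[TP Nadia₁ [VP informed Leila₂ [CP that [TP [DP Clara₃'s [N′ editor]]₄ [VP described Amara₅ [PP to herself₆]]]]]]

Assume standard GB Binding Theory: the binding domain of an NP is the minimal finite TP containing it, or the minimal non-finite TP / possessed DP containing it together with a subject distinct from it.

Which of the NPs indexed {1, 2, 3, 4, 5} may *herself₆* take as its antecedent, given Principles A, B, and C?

{4, 5}

*herself* is an anaphor, so Principle A applies: it must be bound in its binding domain.
Binding domain of *herself₆*: the embedded TP, whose subject is [Clara₃'s editor]₄.
*Nadia₁* c-commands the anaphor but is outside its binding domain → cannot satisfy Principle A.
*Leila₂* c-commands the anaphor but is outside its binding domain → cannot satisfy Principle A.
*Clara₃* does not c-command the anaphor → cannot bind it.
*[Clara₃'s editor]₄* c-commands the anaphor within its binding domain → licit binder.
*Amara₅* c-commands the anaphor within its binding domain → licit binder.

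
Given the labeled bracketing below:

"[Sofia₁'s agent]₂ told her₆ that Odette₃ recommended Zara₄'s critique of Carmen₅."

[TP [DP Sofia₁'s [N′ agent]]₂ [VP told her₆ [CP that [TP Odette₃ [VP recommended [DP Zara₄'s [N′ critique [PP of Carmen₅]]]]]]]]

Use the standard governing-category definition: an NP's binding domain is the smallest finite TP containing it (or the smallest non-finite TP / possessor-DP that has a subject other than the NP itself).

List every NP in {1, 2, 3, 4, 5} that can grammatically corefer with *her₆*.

*her* is a pronoun, so Principle B applies: it must be free in its binding domain.
Binding domain of *her₆*: the matrix TP, whose subject is [Sofia₁'s agent]₂.
*Sofia₁* and the pronoun do not c-command one another → neither Principle B nor Principle C is at stake; coindexation permitted.
*[Sofia₁'s agent]₂* c-commands the pronoun within its binding domain → coindexation would violate Principle B.
*Odette₃*: the pronoun c-commands this R-expression → coindexation would violate Principle C on *Odette₃*.
*Zara₄*: the pronoun c-commands this R-expression → coindexation would violate Principle C on *Zara₄*.
*Carmen₅*: the pronoun c-commands this R-expression → coindexation would violate Principle C on *Carmen₅*.

{1}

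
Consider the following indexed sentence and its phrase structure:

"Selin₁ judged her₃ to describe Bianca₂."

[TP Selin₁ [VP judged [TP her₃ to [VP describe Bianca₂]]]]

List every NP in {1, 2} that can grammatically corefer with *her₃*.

*her* is a pronoun, so Principle B applies: it must be free in its binding domain.
Binding domain of *her₃*: the matrix TP, whose subject is Selin₁.
*Selin₁* c-commands the pronoun within its binding domain → coindexation would violate Principle B.
*Bianca₂*: the pronoun c-commands this R-expression → coindexation would violate Principle C on *Bianca₂*.

none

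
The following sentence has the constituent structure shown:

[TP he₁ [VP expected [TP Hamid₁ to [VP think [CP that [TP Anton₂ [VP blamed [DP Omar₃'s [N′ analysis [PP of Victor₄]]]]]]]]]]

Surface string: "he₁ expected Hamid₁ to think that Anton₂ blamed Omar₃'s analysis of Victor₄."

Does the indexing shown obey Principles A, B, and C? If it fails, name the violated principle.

The two coindexed NPs are *he₁* and *Hamid₁*.
*Hamid₁* is an R-expression. Principle C requires it to be free everywhere.
*he₁* c-commands it and carries the same index.
The R-expression is bound → Principle C violation.

Principle C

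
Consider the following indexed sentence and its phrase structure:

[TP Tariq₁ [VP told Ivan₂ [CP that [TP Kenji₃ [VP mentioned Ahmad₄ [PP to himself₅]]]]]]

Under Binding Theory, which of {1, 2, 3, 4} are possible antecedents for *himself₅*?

{3, 4}

*himself* is an anaphor, so Principle A applies: it must be bound in its binding domain.
Binding domain of *himself₅*: the embedded TP, whose subject is Kenji₃.
*Tariq₁* c-commands the anaphor but is outside its binding domain → cannot satisfy Principle A.
*Ivan₂* c-commands the anaphor but is outside its binding domain → cannot satisfy Principle A.
*Kenji₃* c-commands the anaphor within its binding domain → licit binder.
*Ahmad₄* c-commands the anaphor within its binding domain → licit binder.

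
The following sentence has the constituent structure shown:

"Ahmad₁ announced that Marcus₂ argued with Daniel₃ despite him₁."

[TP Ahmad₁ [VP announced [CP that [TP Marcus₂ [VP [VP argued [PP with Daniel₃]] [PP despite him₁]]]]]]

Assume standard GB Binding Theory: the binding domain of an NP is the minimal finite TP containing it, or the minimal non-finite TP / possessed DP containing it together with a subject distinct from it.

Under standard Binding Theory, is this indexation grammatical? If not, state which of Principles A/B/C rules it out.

grammatical

The two coindexed NPs are *Ahmad₁* and *him₁*.
*him₁* is a pronoun; its binding domain is the embedded TP, whose subject is Marcus₂. Within that domain it is c-commanded only by *Marcus₂*, which carries a different index — the pronoun is free locally, so Principle B holds.
*Ahmad₁* is an R-expression; *him₁* does not c-command it, and no other NP shares its index, so Principle C is satisfied.
All principles are respected.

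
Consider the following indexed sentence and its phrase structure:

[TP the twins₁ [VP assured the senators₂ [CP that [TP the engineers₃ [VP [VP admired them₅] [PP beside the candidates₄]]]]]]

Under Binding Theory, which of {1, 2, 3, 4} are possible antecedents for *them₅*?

*them* is a pronoun, so Principle B applies: it must be free in its binding domain.
Binding domain of *them₅*: the embedded TP, whose subject is the engineers₃.
*the twins₁* c-commands the pronoun but from outside its binding domain, and is not c-commanded by it → coindexation permitted.
*the senators₂* c-commands the pronoun but from outside its binding domain, and is not c-commanded by it → coindexation permitted.
*the engineers₃* c-commands the pronoun within its binding domain → coindexation would violate Principle B.
*the candidates₄* and the pronoun do not c-command one another → neither Principle B nor Principle C is at stake; coindexation permitted.

{1, 2, 4}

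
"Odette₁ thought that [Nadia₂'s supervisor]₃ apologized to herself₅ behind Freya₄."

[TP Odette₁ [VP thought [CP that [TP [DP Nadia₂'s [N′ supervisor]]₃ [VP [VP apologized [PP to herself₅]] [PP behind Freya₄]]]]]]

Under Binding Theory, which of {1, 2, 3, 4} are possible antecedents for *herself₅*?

*herself* is an anaphor, so Principle A applies: it must be bound in its binding domain.
Binding domain of *herself₅*: the embedded TP, whose subject is [Nadia₂'s supervisor]₃.
*Odette₁* c-commands the anaphor but is outside its binding domain → cannot satisfy Principle A.
*Nadia₂* does not c-command the anaphor → cannot bind it.
*[Nadia₂'s supervisor]₃* c-commands the anaphor within its binding domain → licit binder.
*Freya₄* does not c-command the anaphor → cannot bind it.

{3}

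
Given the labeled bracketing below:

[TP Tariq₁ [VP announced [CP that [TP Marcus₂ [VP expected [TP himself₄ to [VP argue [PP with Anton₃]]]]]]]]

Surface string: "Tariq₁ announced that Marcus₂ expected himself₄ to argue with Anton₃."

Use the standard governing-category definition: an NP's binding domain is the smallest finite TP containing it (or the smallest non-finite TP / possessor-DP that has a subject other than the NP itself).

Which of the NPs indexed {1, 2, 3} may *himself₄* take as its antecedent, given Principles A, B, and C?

*himself* is an anaphor, so Principle A applies: it must be bound in its binding domain.
Binding domain of *himself₄*: the embedded TP, whose subject is Marcus₂.
*Tariq₁* c-commands the anaphor but is outside its binding domain → cannot satisfy Principle A.
*Marcus₂* c-commands the anaphor within its binding domain → licit binder.
*Anton₃* does not c-command the anaphor → cannot bind it.

{2}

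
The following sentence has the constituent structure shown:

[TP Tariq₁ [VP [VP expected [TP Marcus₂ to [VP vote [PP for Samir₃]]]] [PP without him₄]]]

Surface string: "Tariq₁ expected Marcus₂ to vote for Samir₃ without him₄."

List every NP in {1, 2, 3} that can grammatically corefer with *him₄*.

{2, 3}

*him* is a pronoun, so Principle B applies: it must be free in its binding domain.
Binding domain of *him₄*: the matrix TP, whose subject is Tariq₁.
*Tariq₁* c-commands the pronoun within its binding domain → coindexation would violate Principle B.
*Marcus₂* and the pronoun do not c-command one another → neither Principle B nor Principle C is at stake; coindexation permitted.
*Samir₃* and the pronoun do not c-command one another → neither Principle B nor Principle C is at stake; coindexation permitted.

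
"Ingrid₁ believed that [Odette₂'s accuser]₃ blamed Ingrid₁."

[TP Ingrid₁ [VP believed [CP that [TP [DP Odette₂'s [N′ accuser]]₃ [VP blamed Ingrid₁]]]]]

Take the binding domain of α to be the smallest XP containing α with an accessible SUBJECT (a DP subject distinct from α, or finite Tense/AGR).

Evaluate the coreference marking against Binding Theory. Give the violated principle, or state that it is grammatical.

The two coindexed NPs are *Ingrid₁* (the lower occurrence) and *Ingrid₁* (the higher occurrence).
*Ingrid₁* (the lower occurrence) is an R-expression. Principle C requires it to be free everywhere.
*Ingrid₁* (the higher occurrence) c-commands it and carries the same index.
The R-expression is bound → Principle C violation.

Principle C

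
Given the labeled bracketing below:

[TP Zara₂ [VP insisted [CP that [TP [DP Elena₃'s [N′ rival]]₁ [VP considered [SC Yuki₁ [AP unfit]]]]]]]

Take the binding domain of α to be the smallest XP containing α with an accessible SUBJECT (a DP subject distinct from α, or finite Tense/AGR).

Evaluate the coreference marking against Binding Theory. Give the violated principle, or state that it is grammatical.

The two coindexed NPs are *[Elena₃'s rival]₁* and *Yuki₁*.
*Yuki₁* is an R-expression. Principle C requires it to be free everywhere.
*[Elena₃'s rival]₁* c-commands it and carries the same index.
The R-expression is bound → Principle C violation.

Principle C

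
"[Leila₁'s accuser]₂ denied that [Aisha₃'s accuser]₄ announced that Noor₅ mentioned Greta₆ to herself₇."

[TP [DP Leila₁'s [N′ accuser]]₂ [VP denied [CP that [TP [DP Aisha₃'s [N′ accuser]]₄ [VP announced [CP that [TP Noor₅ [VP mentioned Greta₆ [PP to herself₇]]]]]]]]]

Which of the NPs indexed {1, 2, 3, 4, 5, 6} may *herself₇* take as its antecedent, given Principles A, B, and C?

{5, 6}

*herself* is an anaphor, so Principle A applies: it must be bound in its binding domain.
Binding domain of *herself₇*: the embedded TP, whose subject is Noor₅.
*Leila₁* does not c-command the anaphor → cannot bind it.
*[Leila₁'s accuser]₂* c-commands the anaphor but is outside its binding domain → cannot satisfy Principle A.
*Aisha₃* does not c-command the anaphor → cannot bind it.
*[Aisha₃'s accuser]₄* c-commands the anaphor but is outside its binding domain → cannot satisfy Principle A.
*Noor₅* c-commands the anaphor within its binding domain → licit binder.
*Greta₆* c-commands the anaphor within its binding domain → licit binder.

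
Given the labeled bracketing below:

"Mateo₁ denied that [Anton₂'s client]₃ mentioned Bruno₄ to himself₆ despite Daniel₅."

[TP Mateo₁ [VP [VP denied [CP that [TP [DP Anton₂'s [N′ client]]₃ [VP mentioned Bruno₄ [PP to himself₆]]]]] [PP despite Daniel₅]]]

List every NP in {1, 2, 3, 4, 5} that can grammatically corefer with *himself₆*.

*himself* is an anaphor, so Principle A applies: it must be bound in its binding domain.
Binding domain of *himself₆*: the embedded TP, whose subject is [Anton₂'s client]₃.
*Mateo₁* c-commands the anaphor but is outside its binding domain → cannot satisfy Principle A.
*Anton₂* does not c-command the anaphor → cannot bind it.
*[Anton₂'s client]₃* c-commands the anaphor within its binding domain → licit binder.
*Bruno₄* c-commands the anaphor within its binding domain → licit binder.
*Daniel₅* does not c-command the anaphor → cannot bind it.

{3, 4}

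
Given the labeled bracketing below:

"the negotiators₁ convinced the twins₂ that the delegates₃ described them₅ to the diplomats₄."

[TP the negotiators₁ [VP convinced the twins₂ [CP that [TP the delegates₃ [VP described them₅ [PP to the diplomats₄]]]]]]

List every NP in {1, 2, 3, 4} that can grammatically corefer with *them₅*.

*them* is a pronoun, so Principle B applies: it must be free in its binding domain.
Binding domain of *them₅*: the embedded TP, whose subject is the delegates₃.
*the negotiators₁* c-commands the pronoun but from outside its binding domain, and is not c-commanded by it → coindexation permitted.
*the twins₂* c-commands the pronoun but from outside its binding domain, and is not c-commanded by it → coindexation permitted.
*the delegates₃* c-commands the pronoun within its binding domain → coindexation would violate Principle B.
*the diplomats₄*: the pronoun c-commands this R-expression → coindexation would violate Principle C on *the diplomats₄*.

{1, 2}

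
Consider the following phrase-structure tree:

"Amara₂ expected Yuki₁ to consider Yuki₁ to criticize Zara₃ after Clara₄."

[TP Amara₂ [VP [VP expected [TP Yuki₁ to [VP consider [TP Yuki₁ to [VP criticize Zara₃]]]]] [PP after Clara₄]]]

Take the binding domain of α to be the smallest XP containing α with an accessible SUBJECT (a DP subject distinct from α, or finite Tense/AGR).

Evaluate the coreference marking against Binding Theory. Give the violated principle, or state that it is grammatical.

The two coindexed NPs are *Yuki₁* (the lower occurrence) and *Yuki₁* (the higher occurrence).
*Yuki₁* (the lower occurrence) is an R-expression. Principle C requires it to be free everywhere.
*Yuki₁* (the higher occurrence) c-commands it and carries the same index.
The R-expression is bound → Principle C violation.

Principle C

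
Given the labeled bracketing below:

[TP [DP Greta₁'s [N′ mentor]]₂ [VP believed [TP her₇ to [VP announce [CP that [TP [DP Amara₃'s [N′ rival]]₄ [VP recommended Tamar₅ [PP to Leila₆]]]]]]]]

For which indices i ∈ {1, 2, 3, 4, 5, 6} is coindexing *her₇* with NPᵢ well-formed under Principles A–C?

*her* is a pronoun, so Principle B applies: it must be free in its binding domain.
Binding domain of *her₇*: the matrix TP, whose subject is [Greta₁'s mentor]₂.
*Greta₁* and the pronoun do not c-command one another → neither Principle B nor Principle C is at stake; coindexation permitted.
*[Greta₁'s mentor]₂* c-commands the pronoun within its binding domain → coindexation would violate Principle B.
*Amara₃*: the pronoun c-commands this R-expression → coindexation would violate Principle C on *Amara₃*.
*[Amara₃'s rival]₄*: the pronoun c-commands this R-expression → coindexation would violate Principle C on *[Amara₃'s rival]₄*.
*Tamar₅*: the pronoun c-commands this R-expression → coindexation would violate Principle C on *Tamar₅*.
*Leila₆*: the pronoun c-commands this R-expression → coindexation would violate Principle C on *Leila₆*.

{1}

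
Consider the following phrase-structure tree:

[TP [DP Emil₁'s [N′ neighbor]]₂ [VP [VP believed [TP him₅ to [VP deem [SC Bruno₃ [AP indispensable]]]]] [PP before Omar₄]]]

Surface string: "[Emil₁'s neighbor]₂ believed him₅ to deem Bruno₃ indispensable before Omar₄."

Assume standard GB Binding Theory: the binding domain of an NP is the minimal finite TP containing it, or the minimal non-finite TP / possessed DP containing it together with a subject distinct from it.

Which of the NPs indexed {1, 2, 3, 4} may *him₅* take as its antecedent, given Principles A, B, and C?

{1, 4}

*him* is a pronoun, so Principle B applies: it must be free in its binding domain.
Binding domain of *him₅*: the matrix TP, whose subject is [Emil₁'s neighbor]₂.
*Emil₁* and the pronoun do not c-command one another → neither Principle B nor Principle C is at stake; coindexation permitted.
*[Emil₁'s neighbor]₂* c-commands the pronoun within its binding domain → coindexation would violate Principle B.
*Bruno₃*: the pronoun c-commands this R-expression → coindexation would violate Principle C on *Bruno₃*.
*Omar₄* and the pronoun do not c-command one another → neither Principle B nor Principle C is at stake; coindexation permitted.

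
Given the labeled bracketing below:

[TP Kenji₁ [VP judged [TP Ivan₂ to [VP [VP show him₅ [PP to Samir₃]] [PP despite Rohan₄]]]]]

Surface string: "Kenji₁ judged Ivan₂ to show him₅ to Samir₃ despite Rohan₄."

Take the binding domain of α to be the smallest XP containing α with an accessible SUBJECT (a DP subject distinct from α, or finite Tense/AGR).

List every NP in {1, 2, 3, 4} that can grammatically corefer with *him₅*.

{1, 4}

*him* is a pronoun, so Principle B applies: it must be free in its binding domain.
Binding domain of *him₅*: the embedded TP, whose subject is Ivan₂.
*Kenji₁* c-commands the pronoun but from outside its binding domain, and is not c-commanded by it → coindexation permitted.
*Ivan₂* c-commands the pronoun within its binding domain → coindexation would violate Principle B.
*Samir₃*: the pronoun c-commands this R-expression → coindexation would violate Principle C on *Samir₃*.
*Rohan₄* and the pronoun do not c-command one another → neither Principle B nor Principle C is at stake; coindexation permitted.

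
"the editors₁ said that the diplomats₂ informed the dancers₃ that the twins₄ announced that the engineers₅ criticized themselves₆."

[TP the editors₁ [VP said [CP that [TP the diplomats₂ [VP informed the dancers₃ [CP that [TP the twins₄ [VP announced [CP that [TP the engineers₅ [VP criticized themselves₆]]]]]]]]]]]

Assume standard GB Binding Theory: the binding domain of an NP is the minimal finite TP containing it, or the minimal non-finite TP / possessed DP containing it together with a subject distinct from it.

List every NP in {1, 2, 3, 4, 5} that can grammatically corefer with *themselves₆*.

*themselves* is an anaphor, so Principle A applies: it must be bound in its binding domain.
Binding domain of *themselves₆*: the embedded TP, whose subject is the engineers₅.
*the editors₁* c-commands the anaphor but is outside its binding domain → cannot satisfy Principle A.
*the diplomats₂* c-commands the anaphor but is outside its binding domain → cannot satisfy Principle A.
*the dancers₃* c-commands the anaphor but is outside its binding domain → cannot satisfy Principle A.
*the twins₄* c-commands the anaphor but is outside its binding domain → cannot satisfy Principle A.
*the engineers₅* c-commands the anaphor within its binding domain → licit binder.

{5}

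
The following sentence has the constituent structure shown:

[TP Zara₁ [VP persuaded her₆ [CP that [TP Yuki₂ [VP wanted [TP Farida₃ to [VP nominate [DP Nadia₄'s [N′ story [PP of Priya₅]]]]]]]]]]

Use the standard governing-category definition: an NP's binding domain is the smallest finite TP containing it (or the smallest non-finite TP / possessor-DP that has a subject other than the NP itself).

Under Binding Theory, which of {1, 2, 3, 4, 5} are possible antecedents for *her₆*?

*her* is a pronoun, so Principle B applies: it must be free in its binding domain.
Binding domain of *her₆*: the matrix TP, whose subject is Zara₁.
*Zara₁* c-commands the pronoun within its binding domain → coindexation would violate Principle B.
*Yuki₂*: the pronoun c-commands this R-expression → coindexation would violate Principle C on *Yuki₂*.
*Farida₃*: the pronoun c-commands this R-expression → coindexation would violate Principle C on *Farida₃*.
*Nadia₄*: the pronoun c-commands this R-expression → coindexation would violate Principle C on *Nadia₄*.
*Priya₅*: the pronoun c-commands this R-expression → coindexation would violate Principle C on *Priya₅*.

none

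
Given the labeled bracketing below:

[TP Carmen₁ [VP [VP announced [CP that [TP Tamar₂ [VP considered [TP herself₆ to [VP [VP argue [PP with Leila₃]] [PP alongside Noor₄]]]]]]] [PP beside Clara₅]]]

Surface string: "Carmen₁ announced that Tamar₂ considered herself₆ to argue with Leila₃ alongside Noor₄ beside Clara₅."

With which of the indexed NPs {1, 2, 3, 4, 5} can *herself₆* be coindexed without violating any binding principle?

{2}

*herself* is an anaphor, so Principle A applies: it must be bound in its binding domain.
Binding domain of *herself₆*: the embedded TP, whose subject is Tamar₂.
*Carmen₁* c-commands the anaphor but is outside its binding domain → cannot satisfy Principle A.
*Tamar₂* c-commands the anaphor within its binding domain → licit binder.
*Leila₃* does not c-command the anaphor → cannot bind it.
*Noor₄* does not c-command the anaphor → cannot bind it.
*Clara₅* does not c-command the anaphor → cannot bind it.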